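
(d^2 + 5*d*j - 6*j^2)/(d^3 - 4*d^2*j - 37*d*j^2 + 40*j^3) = (d + 6*j)/(d^2 - 3*d*j - 40*j^2)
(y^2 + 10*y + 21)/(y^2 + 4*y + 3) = (y + 7)/(y + 1)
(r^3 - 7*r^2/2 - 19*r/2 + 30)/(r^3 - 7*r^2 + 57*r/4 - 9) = 2*(2*r^2 + r - 15)/(4*r^2 - 12*r + 9)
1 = 1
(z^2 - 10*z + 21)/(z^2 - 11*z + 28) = (z - 3)/(z - 4)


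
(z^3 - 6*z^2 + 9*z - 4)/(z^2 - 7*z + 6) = (z^2 - 5*z + 4)/(z - 6)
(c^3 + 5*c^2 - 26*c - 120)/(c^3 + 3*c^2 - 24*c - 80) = (c + 6)/(c + 4)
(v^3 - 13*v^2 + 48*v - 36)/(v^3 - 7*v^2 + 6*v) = (v - 6)/v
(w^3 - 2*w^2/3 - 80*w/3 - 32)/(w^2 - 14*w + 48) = (3*w^2 + 16*w + 16)/(3*(w - 8))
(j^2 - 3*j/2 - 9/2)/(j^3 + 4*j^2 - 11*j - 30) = (j + 3/2)/(j^2 + 7*j + 10)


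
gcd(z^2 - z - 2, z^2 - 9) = 1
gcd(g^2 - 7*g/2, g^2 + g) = g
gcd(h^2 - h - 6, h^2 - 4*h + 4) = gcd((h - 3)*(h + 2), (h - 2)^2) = 1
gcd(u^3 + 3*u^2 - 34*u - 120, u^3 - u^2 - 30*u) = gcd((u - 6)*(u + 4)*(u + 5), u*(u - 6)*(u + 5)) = u^2 - u - 30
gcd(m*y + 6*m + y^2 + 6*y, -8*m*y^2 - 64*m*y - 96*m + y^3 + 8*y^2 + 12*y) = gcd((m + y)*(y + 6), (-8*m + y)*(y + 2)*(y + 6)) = y + 6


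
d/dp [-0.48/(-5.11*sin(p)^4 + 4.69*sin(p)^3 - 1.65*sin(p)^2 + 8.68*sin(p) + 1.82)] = (-9.8112*sin(p)^3 + 6.7536*sin(p)^2 - 1.584*sin(p) + 4.1664)*cos(p)/(-5.11*sin(p)^4 + 4.69*sin(p)^3 - 1.65*sin(p)^2 + 8.68*sin(p) + 1.82)^2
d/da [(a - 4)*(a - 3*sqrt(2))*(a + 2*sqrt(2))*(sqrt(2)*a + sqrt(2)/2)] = 4*sqrt(2)*a^3 - 21*sqrt(2)*a^2/2 - 6*a^2 - 28*sqrt(2)*a + 14*a + 4 + 42*sqrt(2)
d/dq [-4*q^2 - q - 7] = -8*q - 1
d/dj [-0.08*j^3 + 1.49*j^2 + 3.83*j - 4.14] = -0.24*j^2 + 2.98*j + 3.83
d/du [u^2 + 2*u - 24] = 2*u + 2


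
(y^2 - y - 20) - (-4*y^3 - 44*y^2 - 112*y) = 4*y^3 + 45*y^2 + 111*y - 20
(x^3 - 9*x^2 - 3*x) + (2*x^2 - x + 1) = x^3 - 7*x^2 - 4*x + 1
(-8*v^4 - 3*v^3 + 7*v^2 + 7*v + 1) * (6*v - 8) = -48*v^5 + 46*v^4 + 66*v^3 - 14*v^2 - 50*v - 8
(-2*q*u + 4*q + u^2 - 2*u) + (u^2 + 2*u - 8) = -2*q*u + 4*q + 2*u^2 - 8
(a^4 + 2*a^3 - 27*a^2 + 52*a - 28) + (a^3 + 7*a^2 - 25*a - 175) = a^4 + 3*a^3 - 20*a^2 + 27*a - 203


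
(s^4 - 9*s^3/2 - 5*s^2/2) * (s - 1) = s^5 - 11*s^4/2 + 2*s^3 + 5*s^2/2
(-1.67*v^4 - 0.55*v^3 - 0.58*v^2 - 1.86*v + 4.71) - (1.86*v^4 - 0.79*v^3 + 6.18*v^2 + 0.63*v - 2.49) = -3.53*v^4 + 0.24*v^3 - 6.76*v^2 - 2.49*v + 7.2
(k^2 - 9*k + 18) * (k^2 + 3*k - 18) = k^4 - 6*k^3 - 27*k^2 + 216*k - 324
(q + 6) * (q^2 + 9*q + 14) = q^3 + 15*q^2 + 68*q + 84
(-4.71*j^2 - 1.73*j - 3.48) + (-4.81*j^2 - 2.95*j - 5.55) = -9.52*j^2 - 4.68*j - 9.03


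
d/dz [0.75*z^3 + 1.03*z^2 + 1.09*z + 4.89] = 2.25*z^2 + 2.06*z + 1.09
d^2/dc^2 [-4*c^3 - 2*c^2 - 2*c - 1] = -24*c - 4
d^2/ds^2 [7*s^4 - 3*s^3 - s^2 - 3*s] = 84*s^2 - 18*s - 2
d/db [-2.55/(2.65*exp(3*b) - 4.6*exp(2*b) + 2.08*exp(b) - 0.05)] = (20.2725*exp(2*b) - 23.46*exp(b) + 5.304)*exp(b)/(2.65*exp(3*b) - 4.6*exp(2*b) + 2.08*exp(b) - 0.05)^2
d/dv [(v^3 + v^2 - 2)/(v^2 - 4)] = v*(v^3 - 12*v - 4)/(v^4 - 8*v^2 + 16)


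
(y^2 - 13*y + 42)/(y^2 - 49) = (y - 6)/(y + 7)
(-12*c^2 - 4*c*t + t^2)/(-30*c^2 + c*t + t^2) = (-12*c^2 - 4*c*t + t^2)/(-30*c^2 + c*t + t^2)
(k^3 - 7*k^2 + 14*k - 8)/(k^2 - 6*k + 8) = k - 1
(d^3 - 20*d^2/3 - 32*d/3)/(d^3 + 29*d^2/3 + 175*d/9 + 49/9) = 3*d*(3*d^2 - 20*d - 32)/(9*d^3 + 87*d^2 + 175*d + 49)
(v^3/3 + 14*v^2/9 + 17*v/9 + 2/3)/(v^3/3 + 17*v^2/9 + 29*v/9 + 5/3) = (3*v + 2)/(3*v + 5)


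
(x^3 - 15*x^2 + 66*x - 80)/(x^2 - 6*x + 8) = (x^2 - 13*x + 40)/(x - 4)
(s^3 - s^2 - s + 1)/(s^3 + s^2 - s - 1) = (s - 1)/(s + 1)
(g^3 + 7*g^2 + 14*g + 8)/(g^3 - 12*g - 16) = (g^2 + 5*g + 4)/(g^2 - 2*g - 8)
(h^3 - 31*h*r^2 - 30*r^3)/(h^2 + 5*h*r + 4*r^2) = (h^2 - h*r - 30*r^2)/(h + 4*r)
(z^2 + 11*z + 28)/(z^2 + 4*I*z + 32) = (z^2 + 11*z + 28)/(z^2 + 4*I*z + 32)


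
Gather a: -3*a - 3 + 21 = 18 - 3*a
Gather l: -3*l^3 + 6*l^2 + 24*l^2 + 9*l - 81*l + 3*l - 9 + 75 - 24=-3*l^3 + 30*l^2 - 69*l + 42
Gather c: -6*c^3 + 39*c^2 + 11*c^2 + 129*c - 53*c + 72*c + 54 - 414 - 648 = -6*c^3 + 50*c^2 + 148*c - 1008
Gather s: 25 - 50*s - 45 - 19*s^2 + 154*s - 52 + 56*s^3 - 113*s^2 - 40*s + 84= 56*s^3 - 132*s^2 + 64*s + 12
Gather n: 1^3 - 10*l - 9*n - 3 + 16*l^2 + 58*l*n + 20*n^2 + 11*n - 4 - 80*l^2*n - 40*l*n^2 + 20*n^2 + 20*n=16*l^2 - 10*l + n^2*(40 - 40*l) + n*(-80*l^2 + 58*l + 22) - 6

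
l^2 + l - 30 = (l - 5)*(l + 6)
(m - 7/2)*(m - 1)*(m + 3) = m^3 - 3*m^2/2 - 10*m + 21/2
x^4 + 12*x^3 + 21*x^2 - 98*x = x*(x - 2)*(x + 7)^2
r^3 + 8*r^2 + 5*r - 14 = (r - 1)*(r + 2)*(r + 7)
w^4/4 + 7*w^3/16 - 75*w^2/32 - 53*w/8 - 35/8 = (w/2 + 1)^2*(w - 7/2)*(w + 5/4)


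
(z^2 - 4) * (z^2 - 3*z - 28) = z^4 - 3*z^3 - 32*z^2 + 12*z + 112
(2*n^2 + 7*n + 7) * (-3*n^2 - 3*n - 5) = -6*n^4 - 27*n^3 - 52*n^2 - 56*n - 35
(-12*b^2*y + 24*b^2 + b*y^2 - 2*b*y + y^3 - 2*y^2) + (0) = -12*b^2*y + 24*b^2 + b*y^2 - 2*b*y + y^3 - 2*y^2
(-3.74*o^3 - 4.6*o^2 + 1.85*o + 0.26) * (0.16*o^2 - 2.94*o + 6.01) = -0.5984*o^5 + 10.2596*o^4 - 8.6574*o^3 - 33.0434*o^2 + 10.3541*o + 1.5626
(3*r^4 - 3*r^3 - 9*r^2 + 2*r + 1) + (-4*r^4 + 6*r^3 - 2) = -r^4 + 3*r^3 - 9*r^2 + 2*r - 1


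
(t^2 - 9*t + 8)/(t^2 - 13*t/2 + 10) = 2*(t^2 - 9*t + 8)/(2*t^2 - 13*t + 20)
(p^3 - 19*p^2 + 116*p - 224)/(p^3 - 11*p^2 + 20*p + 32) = (p - 7)/(p + 1)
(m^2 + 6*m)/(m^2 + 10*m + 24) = m/(m + 4)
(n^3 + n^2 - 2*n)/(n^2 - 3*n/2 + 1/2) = 2*n*(n + 2)/(2*n - 1)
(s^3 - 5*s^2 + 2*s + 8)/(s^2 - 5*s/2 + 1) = 2*(s^2 - 3*s - 4)/(2*s - 1)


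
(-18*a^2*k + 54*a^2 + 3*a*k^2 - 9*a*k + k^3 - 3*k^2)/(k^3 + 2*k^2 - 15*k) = (-18*a^2 + 3*a*k + k^2)/(k*(k + 5))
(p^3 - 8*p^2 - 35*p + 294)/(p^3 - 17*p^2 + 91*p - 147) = (p + 6)/(p - 3)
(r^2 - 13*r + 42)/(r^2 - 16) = (r^2 - 13*r + 42)/(r^2 - 16)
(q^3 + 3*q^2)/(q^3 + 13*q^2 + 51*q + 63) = q^2/(q^2 + 10*q + 21)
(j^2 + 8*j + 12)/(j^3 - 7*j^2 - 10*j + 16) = (j + 6)/(j^2 - 9*j + 8)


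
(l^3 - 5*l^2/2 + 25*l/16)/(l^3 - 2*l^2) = (16*l^2 - 40*l + 25)/(16*l*(l - 2))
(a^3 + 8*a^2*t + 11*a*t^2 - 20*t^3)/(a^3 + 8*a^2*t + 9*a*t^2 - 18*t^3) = (a^2 + 9*a*t + 20*t^2)/(a^2 + 9*a*t + 18*t^2)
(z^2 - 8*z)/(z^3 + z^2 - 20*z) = (z - 8)/(z^2 + z - 20)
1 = 1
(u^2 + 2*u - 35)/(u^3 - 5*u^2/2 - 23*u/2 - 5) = 2*(u + 7)/(2*u^2 + 5*u + 2)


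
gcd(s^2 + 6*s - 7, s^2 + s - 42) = s + 7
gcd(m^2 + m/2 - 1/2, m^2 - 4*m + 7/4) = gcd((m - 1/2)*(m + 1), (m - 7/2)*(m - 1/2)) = m - 1/2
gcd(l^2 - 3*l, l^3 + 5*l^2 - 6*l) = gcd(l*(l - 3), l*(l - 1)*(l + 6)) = l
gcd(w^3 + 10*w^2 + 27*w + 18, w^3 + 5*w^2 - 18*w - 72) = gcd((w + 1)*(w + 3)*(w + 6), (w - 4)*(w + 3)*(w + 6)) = w^2 + 9*w + 18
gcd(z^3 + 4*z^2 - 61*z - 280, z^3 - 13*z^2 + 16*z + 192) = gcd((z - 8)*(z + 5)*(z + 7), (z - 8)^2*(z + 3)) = z - 8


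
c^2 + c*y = c*(c + y)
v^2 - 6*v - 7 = (v - 7)*(v + 1)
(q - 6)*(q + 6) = q^2 - 36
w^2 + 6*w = w*(w + 6)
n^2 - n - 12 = (n - 4)*(n + 3)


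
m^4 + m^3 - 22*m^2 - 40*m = m*(m - 5)*(m + 2)*(m + 4)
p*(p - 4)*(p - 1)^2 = p^4 - 6*p^3 + 9*p^2 - 4*p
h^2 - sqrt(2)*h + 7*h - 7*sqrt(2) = (h + 7)*(h - sqrt(2))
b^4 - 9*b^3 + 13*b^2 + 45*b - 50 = (b - 5)^2*(b - 1)*(b + 2)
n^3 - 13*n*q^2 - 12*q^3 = (n - 4*q)*(n + q)*(n + 3*q)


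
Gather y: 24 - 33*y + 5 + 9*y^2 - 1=9*y^2 - 33*y + 28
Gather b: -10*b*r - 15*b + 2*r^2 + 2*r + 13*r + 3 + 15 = b*(-10*r - 15) + 2*r^2 + 15*r + 18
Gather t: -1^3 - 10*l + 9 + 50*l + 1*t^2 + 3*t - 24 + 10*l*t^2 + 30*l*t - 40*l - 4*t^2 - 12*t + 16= t^2*(10*l - 3) + t*(30*l - 9)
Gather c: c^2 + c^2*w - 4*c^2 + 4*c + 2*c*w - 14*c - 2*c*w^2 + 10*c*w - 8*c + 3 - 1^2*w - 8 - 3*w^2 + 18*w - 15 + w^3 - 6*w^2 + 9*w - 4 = c^2*(w - 3) + c*(-2*w^2 + 12*w - 18) + w^3 - 9*w^2 + 26*w - 24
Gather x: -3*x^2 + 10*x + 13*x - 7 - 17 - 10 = -3*x^2 + 23*x - 34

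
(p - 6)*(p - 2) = p^2 - 8*p + 12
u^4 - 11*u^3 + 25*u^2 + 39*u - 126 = (u - 7)*(u - 3)^2*(u + 2)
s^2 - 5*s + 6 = (s - 3)*(s - 2)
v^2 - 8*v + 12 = (v - 6)*(v - 2)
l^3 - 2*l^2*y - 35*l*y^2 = l*(l - 7*y)*(l + 5*y)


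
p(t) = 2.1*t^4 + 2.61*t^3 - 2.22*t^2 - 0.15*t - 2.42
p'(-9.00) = -5449.56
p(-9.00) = 11694.52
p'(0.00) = -0.15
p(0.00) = -2.42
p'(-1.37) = -0.97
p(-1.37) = -5.69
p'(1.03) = 12.76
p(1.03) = 0.29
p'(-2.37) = -57.47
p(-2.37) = 16.98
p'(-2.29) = -49.80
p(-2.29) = 12.69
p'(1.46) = 36.20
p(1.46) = 10.29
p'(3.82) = 565.39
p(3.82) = 557.27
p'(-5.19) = -940.50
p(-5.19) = 1097.35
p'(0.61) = 1.96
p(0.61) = -2.45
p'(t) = 8.4*t^3 + 7.83*t^2 - 4.44*t - 0.15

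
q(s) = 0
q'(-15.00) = 0.00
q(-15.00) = 0.00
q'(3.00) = 0.00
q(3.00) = 0.00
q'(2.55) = 0.00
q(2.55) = 0.00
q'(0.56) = 0.00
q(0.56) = 0.00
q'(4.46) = 0.00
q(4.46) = 0.00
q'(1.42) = 0.00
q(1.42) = 0.00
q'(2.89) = 0.00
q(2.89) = 0.00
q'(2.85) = 0.00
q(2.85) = 0.00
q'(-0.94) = 0.00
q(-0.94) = 0.00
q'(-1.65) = 0.00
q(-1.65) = 0.00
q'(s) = 0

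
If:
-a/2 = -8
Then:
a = 16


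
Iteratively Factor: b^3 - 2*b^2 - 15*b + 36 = (b - 3)*(b^2 + b - 12) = (b - 3)^2*(b + 4)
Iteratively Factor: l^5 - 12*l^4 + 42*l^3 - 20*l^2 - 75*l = (l - 3)*(l^4 - 9*l^3 + 15*l^2 + 25*l) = (l - 5)*(l - 3)*(l^3 - 4*l^2 - 5*l) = (l - 5)^2*(l - 3)*(l^2 + l) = (l - 5)^2*(l - 3)*(l + 1)*(l)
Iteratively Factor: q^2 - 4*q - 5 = (q + 1)*(q - 5)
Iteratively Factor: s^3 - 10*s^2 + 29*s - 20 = (s - 4)*(s^2 - 6*s + 5) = (s - 5)*(s - 4)*(s - 1)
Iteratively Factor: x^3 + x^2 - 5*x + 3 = (x - 1)*(x^2 + 2*x - 3) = (x - 1)*(x + 3)*(x - 1)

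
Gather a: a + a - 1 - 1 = 2*a - 2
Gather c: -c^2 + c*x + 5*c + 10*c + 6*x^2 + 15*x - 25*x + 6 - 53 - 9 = -c^2 + c*(x + 15) + 6*x^2 - 10*x - 56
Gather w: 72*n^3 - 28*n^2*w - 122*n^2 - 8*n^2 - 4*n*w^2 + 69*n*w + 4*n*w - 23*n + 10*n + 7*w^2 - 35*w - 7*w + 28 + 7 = 72*n^3 - 130*n^2 - 13*n + w^2*(7 - 4*n) + w*(-28*n^2 + 73*n - 42) + 35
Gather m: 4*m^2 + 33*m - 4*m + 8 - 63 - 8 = 4*m^2 + 29*m - 63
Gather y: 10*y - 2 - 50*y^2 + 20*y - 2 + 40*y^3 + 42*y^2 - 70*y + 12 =40*y^3 - 8*y^2 - 40*y + 8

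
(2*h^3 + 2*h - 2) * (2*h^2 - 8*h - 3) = 4*h^5 - 16*h^4 - 2*h^3 - 20*h^2 + 10*h + 6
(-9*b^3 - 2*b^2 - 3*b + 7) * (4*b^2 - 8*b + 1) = -36*b^5 + 64*b^4 - 5*b^3 + 50*b^2 - 59*b + 7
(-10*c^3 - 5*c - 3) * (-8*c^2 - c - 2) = 80*c^5 + 10*c^4 + 60*c^3 + 29*c^2 + 13*c + 6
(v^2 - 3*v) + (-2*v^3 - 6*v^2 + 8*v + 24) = -2*v^3 - 5*v^2 + 5*v + 24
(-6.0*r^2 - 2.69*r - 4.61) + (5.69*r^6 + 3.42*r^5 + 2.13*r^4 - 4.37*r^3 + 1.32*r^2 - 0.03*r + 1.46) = 5.69*r^6 + 3.42*r^5 + 2.13*r^4 - 4.37*r^3 - 4.68*r^2 - 2.72*r - 3.15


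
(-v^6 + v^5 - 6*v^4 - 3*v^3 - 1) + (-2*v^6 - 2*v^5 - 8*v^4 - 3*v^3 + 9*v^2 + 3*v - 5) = -3*v^6 - v^5 - 14*v^4 - 6*v^3 + 9*v^2 + 3*v - 6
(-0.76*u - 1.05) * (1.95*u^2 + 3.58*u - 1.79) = -1.482*u^3 - 4.7683*u^2 - 2.3986*u + 1.8795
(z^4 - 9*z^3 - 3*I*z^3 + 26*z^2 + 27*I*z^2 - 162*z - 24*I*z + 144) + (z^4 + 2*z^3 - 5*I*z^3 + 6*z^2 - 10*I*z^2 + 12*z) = 2*z^4 - 7*z^3 - 8*I*z^3 + 32*z^2 + 17*I*z^2 - 150*z - 24*I*z + 144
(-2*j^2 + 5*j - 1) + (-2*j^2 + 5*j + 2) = -4*j^2 + 10*j + 1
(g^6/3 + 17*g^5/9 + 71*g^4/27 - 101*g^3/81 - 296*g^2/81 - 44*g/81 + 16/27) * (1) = g^6/3 + 17*g^5/9 + 71*g^4/27 - 101*g^3/81 - 296*g^2/81 - 44*g/81 + 16/27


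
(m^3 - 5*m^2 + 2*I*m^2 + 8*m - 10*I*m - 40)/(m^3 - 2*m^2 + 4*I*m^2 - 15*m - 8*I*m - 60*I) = (m - 2*I)/(m + 3)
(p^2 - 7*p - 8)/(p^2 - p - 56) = (p + 1)/(p + 7)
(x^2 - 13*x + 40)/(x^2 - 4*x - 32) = (x - 5)/(x + 4)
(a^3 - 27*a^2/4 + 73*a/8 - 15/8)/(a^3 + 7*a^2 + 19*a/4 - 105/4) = (4*a^2 - 21*a + 5)/(2*(2*a^2 + 17*a + 35))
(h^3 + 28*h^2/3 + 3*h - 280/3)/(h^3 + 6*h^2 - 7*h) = (3*h^2 + 7*h - 40)/(3*h*(h - 1))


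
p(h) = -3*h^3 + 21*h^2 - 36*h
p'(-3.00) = -243.00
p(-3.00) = 378.00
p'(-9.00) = -1143.00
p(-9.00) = 4212.00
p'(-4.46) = -402.34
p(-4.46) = 844.43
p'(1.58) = 7.89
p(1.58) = -16.29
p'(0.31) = -23.84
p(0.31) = -9.23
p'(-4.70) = -432.21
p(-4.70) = 944.56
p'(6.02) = -109.32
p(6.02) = -110.17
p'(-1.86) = -145.26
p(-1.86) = 158.92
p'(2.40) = 12.96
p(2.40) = -6.91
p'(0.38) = -21.34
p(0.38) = -10.81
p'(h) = -9*h^2 + 42*h - 36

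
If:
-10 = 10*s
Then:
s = -1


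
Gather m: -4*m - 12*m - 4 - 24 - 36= -16*m - 64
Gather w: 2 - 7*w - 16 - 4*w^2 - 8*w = -4*w^2 - 15*w - 14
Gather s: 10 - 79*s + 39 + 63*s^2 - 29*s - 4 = 63*s^2 - 108*s + 45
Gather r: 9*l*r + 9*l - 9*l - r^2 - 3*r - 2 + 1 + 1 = -r^2 + r*(9*l - 3)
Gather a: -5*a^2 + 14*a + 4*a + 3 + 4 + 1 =-5*a^2 + 18*a + 8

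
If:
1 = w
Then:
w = 1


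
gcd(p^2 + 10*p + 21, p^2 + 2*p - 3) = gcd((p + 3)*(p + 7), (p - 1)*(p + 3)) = p + 3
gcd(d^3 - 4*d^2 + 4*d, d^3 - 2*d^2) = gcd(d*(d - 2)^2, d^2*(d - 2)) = d^2 - 2*d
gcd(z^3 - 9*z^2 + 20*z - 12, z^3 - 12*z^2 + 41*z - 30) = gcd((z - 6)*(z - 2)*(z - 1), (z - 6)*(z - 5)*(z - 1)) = z^2 - 7*z + 6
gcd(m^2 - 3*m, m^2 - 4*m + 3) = m - 3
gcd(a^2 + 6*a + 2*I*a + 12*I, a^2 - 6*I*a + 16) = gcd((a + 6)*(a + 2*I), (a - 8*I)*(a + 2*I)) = a + 2*I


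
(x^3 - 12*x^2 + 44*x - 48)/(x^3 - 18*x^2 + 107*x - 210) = (x^2 - 6*x + 8)/(x^2 - 12*x + 35)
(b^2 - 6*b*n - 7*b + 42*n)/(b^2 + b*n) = (b^2 - 6*b*n - 7*b + 42*n)/(b*(b + n))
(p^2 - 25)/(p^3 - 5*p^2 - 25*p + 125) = 1/(p - 5)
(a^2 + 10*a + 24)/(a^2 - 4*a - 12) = (a^2 + 10*a + 24)/(a^2 - 4*a - 12)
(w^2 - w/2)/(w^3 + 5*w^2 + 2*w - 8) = w*(2*w - 1)/(2*(w^3 + 5*w^2 + 2*w - 8))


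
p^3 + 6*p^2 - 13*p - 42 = (p - 3)*(p + 2)*(p + 7)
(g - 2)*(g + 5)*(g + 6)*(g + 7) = g^4 + 16*g^3 + 71*g^2 - 4*g - 420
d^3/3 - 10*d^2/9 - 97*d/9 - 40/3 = (d/3 + 1)*(d - 8)*(d + 5/3)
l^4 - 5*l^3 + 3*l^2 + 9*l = l*(l - 3)^2*(l + 1)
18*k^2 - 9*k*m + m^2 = (-6*k + m)*(-3*k + m)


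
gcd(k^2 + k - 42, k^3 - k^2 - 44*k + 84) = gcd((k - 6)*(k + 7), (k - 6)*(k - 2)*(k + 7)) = k^2 + k - 42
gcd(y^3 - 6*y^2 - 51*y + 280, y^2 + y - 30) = y - 5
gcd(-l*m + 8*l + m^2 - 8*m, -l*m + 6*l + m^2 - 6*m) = l - m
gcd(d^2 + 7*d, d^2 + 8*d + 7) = d + 7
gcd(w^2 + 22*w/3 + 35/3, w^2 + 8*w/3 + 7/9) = w + 7/3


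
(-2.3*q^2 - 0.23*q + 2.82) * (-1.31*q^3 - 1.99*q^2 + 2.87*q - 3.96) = 3.013*q^5 + 4.8783*q^4 - 9.8375*q^3 + 2.8361*q^2 + 9.0042*q - 11.1672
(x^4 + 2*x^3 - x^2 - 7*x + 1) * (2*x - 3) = 2*x^5 + x^4 - 8*x^3 - 11*x^2 + 23*x - 3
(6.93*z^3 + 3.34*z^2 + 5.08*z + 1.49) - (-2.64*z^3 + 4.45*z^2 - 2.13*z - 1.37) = 9.57*z^3 - 1.11*z^2 + 7.21*z + 2.86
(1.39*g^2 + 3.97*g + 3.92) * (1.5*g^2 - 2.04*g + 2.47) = 2.085*g^4 + 3.1194*g^3 + 1.2145*g^2 + 1.8091*g + 9.6824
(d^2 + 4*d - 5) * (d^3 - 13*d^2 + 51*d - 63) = d^5 - 9*d^4 - 6*d^3 + 206*d^2 - 507*d + 315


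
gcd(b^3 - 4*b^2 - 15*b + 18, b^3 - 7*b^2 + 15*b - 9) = b - 1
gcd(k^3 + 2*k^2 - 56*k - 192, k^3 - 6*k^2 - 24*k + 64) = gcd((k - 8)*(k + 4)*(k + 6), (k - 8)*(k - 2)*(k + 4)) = k^2 - 4*k - 32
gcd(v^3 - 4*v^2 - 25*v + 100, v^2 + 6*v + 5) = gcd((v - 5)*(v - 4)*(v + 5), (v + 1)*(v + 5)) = v + 5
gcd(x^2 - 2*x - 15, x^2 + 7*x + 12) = x + 3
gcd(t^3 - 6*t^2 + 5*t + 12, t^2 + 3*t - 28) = t - 4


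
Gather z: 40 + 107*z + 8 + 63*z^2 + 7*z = 63*z^2 + 114*z + 48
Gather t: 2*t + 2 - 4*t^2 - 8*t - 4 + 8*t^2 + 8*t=4*t^2 + 2*t - 2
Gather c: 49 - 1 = 48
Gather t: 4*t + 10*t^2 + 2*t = 10*t^2 + 6*t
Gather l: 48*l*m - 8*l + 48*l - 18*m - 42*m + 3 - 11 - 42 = l*(48*m + 40) - 60*m - 50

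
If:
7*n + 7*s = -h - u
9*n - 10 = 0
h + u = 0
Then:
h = -u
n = 10/9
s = -10/9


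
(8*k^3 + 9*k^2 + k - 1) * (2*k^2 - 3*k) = 16*k^5 - 6*k^4 - 25*k^3 - 5*k^2 + 3*k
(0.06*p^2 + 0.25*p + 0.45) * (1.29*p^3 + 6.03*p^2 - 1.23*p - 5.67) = 0.0774*p^5 + 0.6843*p^4 + 2.0142*p^3 + 2.0658*p^2 - 1.971*p - 2.5515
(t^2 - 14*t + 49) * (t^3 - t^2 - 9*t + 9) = t^5 - 15*t^4 + 54*t^3 + 86*t^2 - 567*t + 441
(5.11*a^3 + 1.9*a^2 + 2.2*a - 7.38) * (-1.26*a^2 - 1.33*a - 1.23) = -6.4386*a^5 - 9.1903*a^4 - 11.5843*a^3 + 4.0358*a^2 + 7.1094*a + 9.0774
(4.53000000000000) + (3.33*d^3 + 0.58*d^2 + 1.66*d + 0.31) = 3.33*d^3 + 0.58*d^2 + 1.66*d + 4.84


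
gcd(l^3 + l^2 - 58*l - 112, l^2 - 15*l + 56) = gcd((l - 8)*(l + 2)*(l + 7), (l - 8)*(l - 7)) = l - 8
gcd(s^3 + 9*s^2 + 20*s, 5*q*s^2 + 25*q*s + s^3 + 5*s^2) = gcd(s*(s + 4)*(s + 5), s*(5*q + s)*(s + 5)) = s^2 + 5*s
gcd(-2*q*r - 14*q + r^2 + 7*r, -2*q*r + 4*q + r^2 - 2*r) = 2*q - r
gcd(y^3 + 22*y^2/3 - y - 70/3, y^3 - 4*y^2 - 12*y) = y + 2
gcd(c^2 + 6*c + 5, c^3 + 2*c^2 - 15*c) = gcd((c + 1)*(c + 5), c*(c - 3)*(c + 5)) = c + 5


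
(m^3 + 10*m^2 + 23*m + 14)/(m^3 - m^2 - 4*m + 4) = (m^2 + 8*m + 7)/(m^2 - 3*m + 2)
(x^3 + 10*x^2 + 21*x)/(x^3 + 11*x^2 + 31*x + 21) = x/(x + 1)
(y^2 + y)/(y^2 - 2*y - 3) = y/(y - 3)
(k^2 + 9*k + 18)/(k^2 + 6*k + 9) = (k + 6)/(k + 3)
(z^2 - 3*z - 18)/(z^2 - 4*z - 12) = (z + 3)/(z + 2)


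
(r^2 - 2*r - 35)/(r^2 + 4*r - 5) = (r - 7)/(r - 1)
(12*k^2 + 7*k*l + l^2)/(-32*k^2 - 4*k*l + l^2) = (-3*k - l)/(8*k - l)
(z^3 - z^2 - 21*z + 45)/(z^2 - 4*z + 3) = (z^2 + 2*z - 15)/(z - 1)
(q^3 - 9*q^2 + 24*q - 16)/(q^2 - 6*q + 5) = (q^2 - 8*q + 16)/(q - 5)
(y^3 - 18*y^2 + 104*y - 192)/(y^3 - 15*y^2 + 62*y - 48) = (y - 4)/(y - 1)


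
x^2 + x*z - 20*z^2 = (x - 4*z)*(x + 5*z)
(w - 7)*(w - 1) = w^2 - 8*w + 7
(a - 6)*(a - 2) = a^2 - 8*a + 12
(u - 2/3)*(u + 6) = u^2 + 16*u/3 - 4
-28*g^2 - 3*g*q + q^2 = (-7*g + q)*(4*g + q)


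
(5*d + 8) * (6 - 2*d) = -10*d^2 + 14*d + 48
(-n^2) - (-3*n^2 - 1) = 2*n^2 + 1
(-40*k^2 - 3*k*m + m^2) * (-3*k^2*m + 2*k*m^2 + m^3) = 120*k^4*m - 71*k^3*m^2 - 49*k^2*m^3 - k*m^4 + m^5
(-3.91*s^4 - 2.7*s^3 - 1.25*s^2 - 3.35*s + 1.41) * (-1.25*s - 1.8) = 4.8875*s^5 + 10.413*s^4 + 6.4225*s^3 + 6.4375*s^2 + 4.2675*s - 2.538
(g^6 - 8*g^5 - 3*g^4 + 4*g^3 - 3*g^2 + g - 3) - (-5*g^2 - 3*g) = g^6 - 8*g^5 - 3*g^4 + 4*g^3 + 2*g^2 + 4*g - 3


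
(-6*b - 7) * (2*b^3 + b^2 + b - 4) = -12*b^4 - 20*b^3 - 13*b^2 + 17*b + 28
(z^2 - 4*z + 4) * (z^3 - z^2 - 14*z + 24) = z^5 - 5*z^4 - 6*z^3 + 76*z^2 - 152*z + 96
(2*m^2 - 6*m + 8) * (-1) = -2*m^2 + 6*m - 8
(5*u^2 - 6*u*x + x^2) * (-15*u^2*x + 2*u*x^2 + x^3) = -75*u^4*x + 100*u^3*x^2 - 22*u^2*x^3 - 4*u*x^4 + x^5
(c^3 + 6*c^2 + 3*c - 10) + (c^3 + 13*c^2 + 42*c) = 2*c^3 + 19*c^2 + 45*c - 10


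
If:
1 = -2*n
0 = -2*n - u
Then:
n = -1/2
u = 1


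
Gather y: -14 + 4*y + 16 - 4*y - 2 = 0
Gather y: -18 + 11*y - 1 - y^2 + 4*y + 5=-y^2 + 15*y - 14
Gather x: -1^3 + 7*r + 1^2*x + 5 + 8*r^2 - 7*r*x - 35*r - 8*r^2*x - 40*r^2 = -32*r^2 - 28*r + x*(-8*r^2 - 7*r + 1) + 4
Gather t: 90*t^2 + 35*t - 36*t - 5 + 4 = 90*t^2 - t - 1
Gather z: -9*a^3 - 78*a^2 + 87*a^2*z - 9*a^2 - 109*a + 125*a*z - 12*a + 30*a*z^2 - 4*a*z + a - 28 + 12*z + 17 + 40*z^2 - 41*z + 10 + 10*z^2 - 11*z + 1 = -9*a^3 - 87*a^2 - 120*a + z^2*(30*a + 50) + z*(87*a^2 + 121*a - 40)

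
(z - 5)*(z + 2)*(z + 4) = z^3 + z^2 - 22*z - 40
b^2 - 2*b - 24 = (b - 6)*(b + 4)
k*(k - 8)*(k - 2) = k^3 - 10*k^2 + 16*k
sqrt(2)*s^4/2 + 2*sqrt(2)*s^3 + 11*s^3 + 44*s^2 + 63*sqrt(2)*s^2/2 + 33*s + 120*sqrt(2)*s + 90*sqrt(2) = (s + 3)*(s + 5*sqrt(2))*(s + 6*sqrt(2))*(sqrt(2)*s/2 + sqrt(2)/2)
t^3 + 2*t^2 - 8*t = t*(t - 2)*(t + 4)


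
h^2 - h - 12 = (h - 4)*(h + 3)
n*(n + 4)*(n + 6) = n^3 + 10*n^2 + 24*n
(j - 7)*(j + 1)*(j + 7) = j^3 + j^2 - 49*j - 49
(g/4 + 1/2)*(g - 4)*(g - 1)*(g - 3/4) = g^4/4 - 15*g^3/16 - 15*g^2/16 + 25*g/8 - 3/2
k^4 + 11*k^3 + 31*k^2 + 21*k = k*(k + 1)*(k + 3)*(k + 7)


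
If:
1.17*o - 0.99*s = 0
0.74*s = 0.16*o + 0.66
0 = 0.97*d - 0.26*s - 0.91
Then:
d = 1.23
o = 0.92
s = 1.09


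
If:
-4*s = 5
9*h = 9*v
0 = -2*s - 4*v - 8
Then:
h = -11/8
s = -5/4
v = -11/8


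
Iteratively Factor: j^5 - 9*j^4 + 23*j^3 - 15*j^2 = (j - 1)*(j^4 - 8*j^3 + 15*j^2) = j*(j - 1)*(j^3 - 8*j^2 + 15*j) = j*(j - 3)*(j - 1)*(j^2 - 5*j) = j^2*(j - 3)*(j - 1)*(j - 5)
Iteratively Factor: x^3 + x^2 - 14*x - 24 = (x + 3)*(x^2 - 2*x - 8) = (x + 2)*(x + 3)*(x - 4)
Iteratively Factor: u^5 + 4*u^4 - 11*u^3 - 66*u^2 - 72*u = (u + 3)*(u^4 + u^3 - 14*u^2 - 24*u) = (u + 3)^2*(u^3 - 2*u^2 - 8*u) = u*(u + 3)^2*(u^2 - 2*u - 8) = u*(u - 4)*(u + 3)^2*(u + 2)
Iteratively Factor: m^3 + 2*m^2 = (m)*(m^2 + 2*m) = m*(m + 2)*(m)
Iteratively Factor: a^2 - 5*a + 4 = (a - 4)*(a - 1)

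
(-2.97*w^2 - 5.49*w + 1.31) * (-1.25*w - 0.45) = 3.7125*w^3 + 8.199*w^2 + 0.833*w - 0.5895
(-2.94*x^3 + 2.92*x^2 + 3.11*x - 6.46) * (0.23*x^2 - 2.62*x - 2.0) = -0.6762*x^5 + 8.3744*x^4 - 1.0551*x^3 - 15.474*x^2 + 10.7052*x + 12.92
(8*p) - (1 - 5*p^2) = 5*p^2 + 8*p - 1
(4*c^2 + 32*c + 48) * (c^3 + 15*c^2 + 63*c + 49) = 4*c^5 + 92*c^4 + 780*c^3 + 2932*c^2 + 4592*c + 2352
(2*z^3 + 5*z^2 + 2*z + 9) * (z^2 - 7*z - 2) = 2*z^5 - 9*z^4 - 37*z^3 - 15*z^2 - 67*z - 18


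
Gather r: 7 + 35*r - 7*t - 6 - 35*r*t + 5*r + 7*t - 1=r*(40 - 35*t)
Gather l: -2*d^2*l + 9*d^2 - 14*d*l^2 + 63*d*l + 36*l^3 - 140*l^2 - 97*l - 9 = 9*d^2 + 36*l^3 + l^2*(-14*d - 140) + l*(-2*d^2 + 63*d - 97) - 9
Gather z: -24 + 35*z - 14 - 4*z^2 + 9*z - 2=-4*z^2 + 44*z - 40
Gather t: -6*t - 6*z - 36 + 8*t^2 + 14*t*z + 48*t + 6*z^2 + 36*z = 8*t^2 + t*(14*z + 42) + 6*z^2 + 30*z - 36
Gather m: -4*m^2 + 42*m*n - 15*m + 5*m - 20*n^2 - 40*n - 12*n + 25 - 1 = -4*m^2 + m*(42*n - 10) - 20*n^2 - 52*n + 24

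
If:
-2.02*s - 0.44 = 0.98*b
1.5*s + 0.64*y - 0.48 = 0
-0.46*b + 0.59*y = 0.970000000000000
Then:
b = 1.07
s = -0.74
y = 2.48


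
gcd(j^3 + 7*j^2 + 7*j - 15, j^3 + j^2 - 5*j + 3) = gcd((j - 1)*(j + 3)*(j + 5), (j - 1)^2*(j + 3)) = j^2 + 2*j - 3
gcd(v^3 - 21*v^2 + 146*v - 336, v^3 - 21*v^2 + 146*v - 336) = v^3 - 21*v^2 + 146*v - 336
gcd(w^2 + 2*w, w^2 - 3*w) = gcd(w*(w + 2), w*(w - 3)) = w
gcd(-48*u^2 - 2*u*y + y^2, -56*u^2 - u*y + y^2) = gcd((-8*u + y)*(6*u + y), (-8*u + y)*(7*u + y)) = -8*u + y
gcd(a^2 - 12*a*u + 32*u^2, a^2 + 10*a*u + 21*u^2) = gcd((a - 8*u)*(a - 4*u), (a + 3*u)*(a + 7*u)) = 1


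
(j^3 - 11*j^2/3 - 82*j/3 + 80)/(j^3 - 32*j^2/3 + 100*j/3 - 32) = (j + 5)/(j - 2)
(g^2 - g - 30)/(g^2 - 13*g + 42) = (g + 5)/(g - 7)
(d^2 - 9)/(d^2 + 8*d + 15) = (d - 3)/(d + 5)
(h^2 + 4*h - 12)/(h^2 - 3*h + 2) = (h + 6)/(h - 1)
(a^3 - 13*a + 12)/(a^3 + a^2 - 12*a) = (a - 1)/a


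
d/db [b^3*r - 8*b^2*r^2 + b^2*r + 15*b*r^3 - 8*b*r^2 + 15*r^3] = r*(3*b^2 - 16*b*r + 2*b + 15*r^2 - 8*r)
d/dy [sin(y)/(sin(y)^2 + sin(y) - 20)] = (cos(y)^2 - 21)*cos(y)/(sin(y)^2 + sin(y) - 20)^2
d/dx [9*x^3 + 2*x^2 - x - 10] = 27*x^2 + 4*x - 1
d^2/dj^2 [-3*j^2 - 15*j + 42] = -6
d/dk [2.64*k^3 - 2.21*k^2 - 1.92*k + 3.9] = 7.92*k^2 - 4.42*k - 1.92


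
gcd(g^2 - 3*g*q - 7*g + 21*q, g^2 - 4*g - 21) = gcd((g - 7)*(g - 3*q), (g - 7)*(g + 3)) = g - 7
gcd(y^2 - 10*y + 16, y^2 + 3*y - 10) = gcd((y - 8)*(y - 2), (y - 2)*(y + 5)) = y - 2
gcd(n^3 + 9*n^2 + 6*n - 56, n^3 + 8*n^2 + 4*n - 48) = n^2 + 2*n - 8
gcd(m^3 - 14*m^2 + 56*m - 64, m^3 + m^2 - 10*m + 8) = m - 2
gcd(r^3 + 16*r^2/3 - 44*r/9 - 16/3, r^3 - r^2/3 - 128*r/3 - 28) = r^2 + 20*r/3 + 4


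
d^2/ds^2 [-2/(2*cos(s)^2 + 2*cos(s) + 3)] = 4*(8*sin(s)^4 + 6*sin(s)^2 - 21*cos(s)/2 + 3*cos(3*s)/2 - 12)/(-2*sin(s)^2 + 2*cos(s) + 5)^3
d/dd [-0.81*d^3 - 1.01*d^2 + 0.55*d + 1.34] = -2.43*d^2 - 2.02*d + 0.55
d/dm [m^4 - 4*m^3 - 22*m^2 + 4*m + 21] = 4*m^3 - 12*m^2 - 44*m + 4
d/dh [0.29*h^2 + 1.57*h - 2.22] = 0.58*h + 1.57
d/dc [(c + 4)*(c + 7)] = 2*c + 11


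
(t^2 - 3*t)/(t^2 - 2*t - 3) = t/(t + 1)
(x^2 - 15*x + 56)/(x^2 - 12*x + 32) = (x - 7)/(x - 4)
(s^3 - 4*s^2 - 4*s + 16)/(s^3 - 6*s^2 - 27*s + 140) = (s^2 - 4)/(s^2 - 2*s - 35)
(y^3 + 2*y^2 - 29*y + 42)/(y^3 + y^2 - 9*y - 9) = (y^2 + 5*y - 14)/(y^2 + 4*y + 3)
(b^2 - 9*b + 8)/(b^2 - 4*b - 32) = (b - 1)/(b + 4)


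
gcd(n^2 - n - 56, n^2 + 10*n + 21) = n + 7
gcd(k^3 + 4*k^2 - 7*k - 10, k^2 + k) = k + 1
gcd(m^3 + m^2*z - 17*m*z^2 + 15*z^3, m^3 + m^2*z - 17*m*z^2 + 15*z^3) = m^3 + m^2*z - 17*m*z^2 + 15*z^3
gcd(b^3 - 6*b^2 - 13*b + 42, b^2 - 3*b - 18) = b + 3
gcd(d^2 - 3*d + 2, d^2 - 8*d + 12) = d - 2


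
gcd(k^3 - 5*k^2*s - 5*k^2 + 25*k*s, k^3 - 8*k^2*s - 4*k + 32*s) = 1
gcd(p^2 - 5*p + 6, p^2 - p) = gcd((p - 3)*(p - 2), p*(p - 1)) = 1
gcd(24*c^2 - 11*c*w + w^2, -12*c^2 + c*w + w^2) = -3*c + w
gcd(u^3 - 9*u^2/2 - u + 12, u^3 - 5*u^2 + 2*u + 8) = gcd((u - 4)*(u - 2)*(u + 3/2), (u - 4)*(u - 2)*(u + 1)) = u^2 - 6*u + 8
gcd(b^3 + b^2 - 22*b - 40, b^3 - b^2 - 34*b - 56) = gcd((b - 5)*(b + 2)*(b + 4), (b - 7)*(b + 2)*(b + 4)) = b^2 + 6*b + 8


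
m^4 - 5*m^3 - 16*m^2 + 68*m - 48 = (m - 6)*(m - 2)*(m - 1)*(m + 4)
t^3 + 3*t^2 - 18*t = t*(t - 3)*(t + 6)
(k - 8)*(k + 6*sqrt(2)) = k^2 - 8*k + 6*sqrt(2)*k - 48*sqrt(2)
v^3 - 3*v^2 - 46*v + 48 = (v - 8)*(v - 1)*(v + 6)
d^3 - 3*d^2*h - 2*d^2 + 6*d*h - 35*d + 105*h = (d - 7)*(d + 5)*(d - 3*h)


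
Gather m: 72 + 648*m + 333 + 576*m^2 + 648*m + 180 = 576*m^2 + 1296*m + 585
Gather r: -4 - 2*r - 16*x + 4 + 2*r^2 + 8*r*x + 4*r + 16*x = 2*r^2 + r*(8*x + 2)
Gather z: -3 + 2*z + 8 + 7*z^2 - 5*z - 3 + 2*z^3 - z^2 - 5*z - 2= 2*z^3 + 6*z^2 - 8*z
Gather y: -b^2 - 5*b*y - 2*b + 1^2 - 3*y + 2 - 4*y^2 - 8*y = -b^2 - 2*b - 4*y^2 + y*(-5*b - 11) + 3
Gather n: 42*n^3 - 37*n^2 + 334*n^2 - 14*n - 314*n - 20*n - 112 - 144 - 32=42*n^3 + 297*n^2 - 348*n - 288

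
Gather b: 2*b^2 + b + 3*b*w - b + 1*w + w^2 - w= 2*b^2 + 3*b*w + w^2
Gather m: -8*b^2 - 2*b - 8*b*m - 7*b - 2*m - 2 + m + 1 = -8*b^2 - 9*b + m*(-8*b - 1) - 1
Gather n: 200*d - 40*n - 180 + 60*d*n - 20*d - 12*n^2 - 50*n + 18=180*d - 12*n^2 + n*(60*d - 90) - 162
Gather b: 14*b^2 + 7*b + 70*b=14*b^2 + 77*b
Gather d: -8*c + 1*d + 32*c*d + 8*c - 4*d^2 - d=32*c*d - 4*d^2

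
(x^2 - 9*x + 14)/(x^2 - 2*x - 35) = (x - 2)/(x + 5)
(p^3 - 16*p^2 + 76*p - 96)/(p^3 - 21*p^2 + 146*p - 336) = (p - 2)/(p - 7)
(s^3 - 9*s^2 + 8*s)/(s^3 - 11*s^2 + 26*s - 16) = s/(s - 2)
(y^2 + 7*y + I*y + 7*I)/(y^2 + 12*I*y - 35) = (y^2 + y*(7 + I) + 7*I)/(y^2 + 12*I*y - 35)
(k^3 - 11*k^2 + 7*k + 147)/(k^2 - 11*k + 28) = (k^2 - 4*k - 21)/(k - 4)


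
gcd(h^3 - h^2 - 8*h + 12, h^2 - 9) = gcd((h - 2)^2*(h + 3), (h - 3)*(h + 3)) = h + 3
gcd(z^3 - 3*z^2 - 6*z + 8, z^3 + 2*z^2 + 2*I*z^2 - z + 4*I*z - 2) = z + 2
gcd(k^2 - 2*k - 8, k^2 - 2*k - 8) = k^2 - 2*k - 8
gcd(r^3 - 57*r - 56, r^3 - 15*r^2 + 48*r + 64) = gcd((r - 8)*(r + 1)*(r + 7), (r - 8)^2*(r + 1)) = r^2 - 7*r - 8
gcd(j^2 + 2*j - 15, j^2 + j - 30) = 1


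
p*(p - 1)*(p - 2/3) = p^3 - 5*p^2/3 + 2*p/3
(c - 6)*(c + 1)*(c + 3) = c^3 - 2*c^2 - 21*c - 18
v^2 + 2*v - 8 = (v - 2)*(v + 4)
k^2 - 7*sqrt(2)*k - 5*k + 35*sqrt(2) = (k - 5)*(k - 7*sqrt(2))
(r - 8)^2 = r^2 - 16*r + 64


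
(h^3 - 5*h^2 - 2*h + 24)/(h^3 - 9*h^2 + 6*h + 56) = (h - 3)/(h - 7)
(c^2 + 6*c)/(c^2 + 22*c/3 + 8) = 3*c/(3*c + 4)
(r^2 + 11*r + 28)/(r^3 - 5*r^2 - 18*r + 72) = (r + 7)/(r^2 - 9*r + 18)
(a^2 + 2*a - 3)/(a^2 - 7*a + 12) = (a^2 + 2*a - 3)/(a^2 - 7*a + 12)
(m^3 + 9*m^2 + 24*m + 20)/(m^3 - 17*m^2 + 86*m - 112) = (m^3 + 9*m^2 + 24*m + 20)/(m^3 - 17*m^2 + 86*m - 112)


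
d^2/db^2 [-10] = 0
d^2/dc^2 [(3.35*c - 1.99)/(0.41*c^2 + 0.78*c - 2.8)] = ((0.82*c + 0.78)*(1.64*c + 1.56)*(3.35*c - 1.99) - (8.241*c + 3.5942)*(0.41*c^2 + 0.78*c - 2.8))/(0.41*c^2 + 0.78*c - 2.8)^3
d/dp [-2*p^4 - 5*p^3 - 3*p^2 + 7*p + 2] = -8*p^3 - 15*p^2 - 6*p + 7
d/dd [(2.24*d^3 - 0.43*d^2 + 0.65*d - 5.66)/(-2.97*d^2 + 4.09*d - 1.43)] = (-6.6528*d^4 + 18.3232*d^3 - 9.4378*d^2 - 32.3906*d + 22.2199)/(8.8209*d^4 - 24.2946*d^3 + 25.2223*d^2 - 11.6974*d + 2.0449)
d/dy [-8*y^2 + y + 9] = 1 - 16*y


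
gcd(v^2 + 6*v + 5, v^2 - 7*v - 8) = v + 1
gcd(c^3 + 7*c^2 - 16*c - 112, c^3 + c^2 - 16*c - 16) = c^2 - 16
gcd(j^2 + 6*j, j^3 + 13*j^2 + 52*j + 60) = j + 6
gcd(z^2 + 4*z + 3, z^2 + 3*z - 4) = 1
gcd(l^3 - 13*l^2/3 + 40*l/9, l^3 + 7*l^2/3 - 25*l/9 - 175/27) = l - 5/3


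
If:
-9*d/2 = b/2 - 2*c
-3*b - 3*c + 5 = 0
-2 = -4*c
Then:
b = 7/6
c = 1/2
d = 5/54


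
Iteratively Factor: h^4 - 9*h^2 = (h)*(h^3 - 9*h) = h*(h + 3)*(h^2 - 3*h) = h*(h - 3)*(h + 3)*(h)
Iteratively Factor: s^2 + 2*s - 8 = (s - 2)*(s + 4)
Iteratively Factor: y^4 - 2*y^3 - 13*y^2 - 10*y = (y - 5)*(y^3 + 3*y^2 + 2*y) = (y - 5)*(y + 2)*(y^2 + y) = (y - 5)*(y + 1)*(y + 2)*(y)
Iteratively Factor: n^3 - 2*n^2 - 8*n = (n - 4)*(n^2 + 2*n) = n*(n - 4)*(n + 2)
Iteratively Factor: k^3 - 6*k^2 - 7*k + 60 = (k - 4)*(k^2 - 2*k - 15) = (k - 4)*(k + 3)*(k - 5)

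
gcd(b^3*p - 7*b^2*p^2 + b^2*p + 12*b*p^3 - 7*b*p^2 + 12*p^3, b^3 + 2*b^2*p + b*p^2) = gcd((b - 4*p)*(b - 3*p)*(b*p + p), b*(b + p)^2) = 1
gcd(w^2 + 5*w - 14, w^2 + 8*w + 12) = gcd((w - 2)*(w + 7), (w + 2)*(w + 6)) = 1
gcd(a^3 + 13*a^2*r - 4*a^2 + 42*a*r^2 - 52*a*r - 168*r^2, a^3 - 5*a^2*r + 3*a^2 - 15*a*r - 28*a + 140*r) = a - 4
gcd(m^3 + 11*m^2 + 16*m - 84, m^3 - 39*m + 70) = m^2 + 5*m - 14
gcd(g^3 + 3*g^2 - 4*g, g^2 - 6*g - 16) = 1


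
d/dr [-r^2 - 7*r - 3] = -2*r - 7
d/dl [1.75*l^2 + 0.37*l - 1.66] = 3.5*l + 0.37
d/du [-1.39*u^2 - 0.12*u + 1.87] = -2.78*u - 0.12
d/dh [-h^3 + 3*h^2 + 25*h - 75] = -3*h^2 + 6*h + 25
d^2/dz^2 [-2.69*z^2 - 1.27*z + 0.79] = -5.38000000000000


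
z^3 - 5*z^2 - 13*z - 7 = (z - 7)*(z + 1)^2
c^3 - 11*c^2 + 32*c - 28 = (c - 7)*(c - 2)^2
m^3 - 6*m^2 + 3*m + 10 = (m - 5)*(m - 2)*(m + 1)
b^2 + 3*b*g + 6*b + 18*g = (b + 6)*(b + 3*g)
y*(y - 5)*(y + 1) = y^3 - 4*y^2 - 5*y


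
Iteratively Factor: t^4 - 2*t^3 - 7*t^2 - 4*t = (t)*(t^3 - 2*t^2 - 7*t - 4) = t*(t + 1)*(t^2 - 3*t - 4) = t*(t - 4)*(t + 1)*(t + 1)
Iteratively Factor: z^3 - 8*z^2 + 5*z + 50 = (z - 5)*(z^2 - 3*z - 10) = (z - 5)*(z + 2)*(z - 5)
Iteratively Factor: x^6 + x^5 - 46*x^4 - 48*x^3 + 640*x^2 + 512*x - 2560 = (x + 4)*(x^5 - 3*x^4 - 34*x^3 + 88*x^2 + 288*x - 640) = (x + 4)^2*(x^4 - 7*x^3 - 6*x^2 + 112*x - 160) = (x - 2)*(x + 4)^2*(x^3 - 5*x^2 - 16*x + 80) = (x - 2)*(x + 4)^3*(x^2 - 9*x + 20) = (x - 5)*(x - 2)*(x + 4)^3*(x - 4)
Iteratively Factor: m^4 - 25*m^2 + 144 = (m + 4)*(m^3 - 4*m^2 - 9*m + 36) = (m - 3)*(m + 4)*(m^2 - m - 12) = (m - 3)*(m + 3)*(m + 4)*(m - 4)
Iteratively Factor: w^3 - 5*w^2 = (w - 5)*(w^2) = w*(w - 5)*(w)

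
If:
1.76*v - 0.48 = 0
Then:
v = 0.27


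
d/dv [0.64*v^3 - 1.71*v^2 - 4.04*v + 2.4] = 1.92*v^2 - 3.42*v - 4.04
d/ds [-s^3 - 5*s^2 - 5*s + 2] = -3*s^2 - 10*s - 5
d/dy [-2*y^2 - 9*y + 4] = -4*y - 9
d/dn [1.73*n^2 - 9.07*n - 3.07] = 3.46*n - 9.07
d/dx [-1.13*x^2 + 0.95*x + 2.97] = 0.95 - 2.26*x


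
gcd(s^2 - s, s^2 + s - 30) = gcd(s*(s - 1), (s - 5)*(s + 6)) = 1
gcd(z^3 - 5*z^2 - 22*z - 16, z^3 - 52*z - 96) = z^2 - 6*z - 16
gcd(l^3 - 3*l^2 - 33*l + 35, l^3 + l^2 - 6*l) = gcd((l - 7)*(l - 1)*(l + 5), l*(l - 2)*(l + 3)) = 1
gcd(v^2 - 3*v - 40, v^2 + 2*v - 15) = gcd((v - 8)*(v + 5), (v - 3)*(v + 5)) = v + 5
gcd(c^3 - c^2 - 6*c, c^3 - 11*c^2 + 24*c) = c^2 - 3*c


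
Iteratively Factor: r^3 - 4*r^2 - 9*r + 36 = (r - 4)*(r^2 - 9) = (r - 4)*(r - 3)*(r + 3)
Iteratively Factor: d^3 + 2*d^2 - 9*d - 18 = (d + 3)*(d^2 - d - 6) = (d + 2)*(d + 3)*(d - 3)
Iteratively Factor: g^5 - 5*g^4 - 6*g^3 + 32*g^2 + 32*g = (g - 4)*(g^4 - g^3 - 10*g^2 - 8*g) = (g - 4)*(g + 1)*(g^3 - 2*g^2 - 8*g) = (g - 4)^2*(g + 1)*(g^2 + 2*g) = g*(g - 4)^2*(g + 1)*(g + 2)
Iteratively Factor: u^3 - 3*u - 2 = (u + 1)*(u^2 - u - 2) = (u - 2)*(u + 1)*(u + 1)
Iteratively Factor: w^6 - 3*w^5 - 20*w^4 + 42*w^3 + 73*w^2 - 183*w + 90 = (w - 1)*(w^5 - 2*w^4 - 22*w^3 + 20*w^2 + 93*w - 90) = (w - 2)*(w - 1)*(w^4 - 22*w^2 - 24*w + 45) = (w - 2)*(w - 1)^2*(w^3 + w^2 - 21*w - 45) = (w - 2)*(w - 1)^2*(w + 3)*(w^2 - 2*w - 15) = (w - 5)*(w - 2)*(w - 1)^2*(w + 3)*(w + 3)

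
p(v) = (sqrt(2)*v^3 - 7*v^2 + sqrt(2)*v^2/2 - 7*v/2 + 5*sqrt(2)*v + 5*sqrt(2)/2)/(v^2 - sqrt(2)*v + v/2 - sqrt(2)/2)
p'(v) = (-2*v - 1/2 + sqrt(2))*(sqrt(2)*v^3 - 7*v^2 + sqrt(2)*v^2/2 - 7*v/2 + 5*sqrt(2)*v + 5*sqrt(2)/2)/(v^2 - sqrt(2)*v + v/2 - sqrt(2)/2)^2 + (3*sqrt(2)*v^2 - 14*v + sqrt(2)*v - 7/2 + 5*sqrt(2))/(v^2 - sqrt(2)*v + v/2 - sqrt(2)/2) = (sqrt(2)*v^2 - 4*v + 2*sqrt(2))/(v^2 - 2*sqrt(2)*v + 2)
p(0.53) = -4.25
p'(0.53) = 1.41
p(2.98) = -0.79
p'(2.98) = 1.41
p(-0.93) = -6.32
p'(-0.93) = 1.41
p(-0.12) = -5.17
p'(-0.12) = 1.41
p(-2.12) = -8.00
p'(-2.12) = 1.41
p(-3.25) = -9.60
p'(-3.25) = 1.41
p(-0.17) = -5.24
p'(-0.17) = 1.41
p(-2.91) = -9.12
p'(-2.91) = 1.41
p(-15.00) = -26.21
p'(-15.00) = 1.41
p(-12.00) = -21.97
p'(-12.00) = 1.41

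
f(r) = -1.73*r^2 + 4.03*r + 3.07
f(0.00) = 3.07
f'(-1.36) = 8.74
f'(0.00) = 4.03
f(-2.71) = -20.56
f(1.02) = 5.38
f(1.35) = 5.36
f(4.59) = -14.88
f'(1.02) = 0.50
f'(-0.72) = 6.52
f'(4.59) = -11.85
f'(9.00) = -27.11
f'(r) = 4.03 - 3.46*r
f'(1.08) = 0.29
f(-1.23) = -4.50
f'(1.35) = -0.64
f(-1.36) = -5.61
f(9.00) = -100.79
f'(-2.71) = 13.41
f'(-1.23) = 8.29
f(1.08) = 5.40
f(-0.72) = -0.73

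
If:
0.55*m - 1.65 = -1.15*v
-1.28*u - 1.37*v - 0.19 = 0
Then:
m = 3.0 - 2.09090909090909*v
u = -1.0703125*v - 0.1484375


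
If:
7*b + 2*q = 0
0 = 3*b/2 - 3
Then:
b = 2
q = -7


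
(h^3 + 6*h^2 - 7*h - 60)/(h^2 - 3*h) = h + 9 + 20/h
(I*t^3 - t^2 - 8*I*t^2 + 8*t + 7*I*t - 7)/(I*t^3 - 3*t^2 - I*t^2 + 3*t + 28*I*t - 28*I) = (t^2 + t*(-7 + I) - 7*I)/(t^2 + 3*I*t + 28)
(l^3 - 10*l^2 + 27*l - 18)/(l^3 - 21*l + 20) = (l^2 - 9*l + 18)/(l^2 + l - 20)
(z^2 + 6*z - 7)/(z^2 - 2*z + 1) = (z + 7)/(z - 1)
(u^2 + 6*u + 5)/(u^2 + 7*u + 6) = (u + 5)/(u + 6)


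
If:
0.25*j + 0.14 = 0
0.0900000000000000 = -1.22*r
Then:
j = -0.56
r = -0.07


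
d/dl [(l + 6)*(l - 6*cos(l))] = l + (l + 6)*(6*sin(l) + 1) - 6*cos(l)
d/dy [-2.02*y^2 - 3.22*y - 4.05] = -4.04*y - 3.22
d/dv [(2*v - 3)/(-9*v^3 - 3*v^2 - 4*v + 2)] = (36*v^3 - 75*v^2 - 18*v - 8)/(81*v^6 + 54*v^5 + 81*v^4 - 12*v^3 + 4*v^2 - 16*v + 4)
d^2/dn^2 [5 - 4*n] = 0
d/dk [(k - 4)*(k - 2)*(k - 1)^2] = 4*k^3 - 24*k^2 + 42*k - 22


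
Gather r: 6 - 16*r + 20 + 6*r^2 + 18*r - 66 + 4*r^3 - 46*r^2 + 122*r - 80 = 4*r^3 - 40*r^2 + 124*r - 120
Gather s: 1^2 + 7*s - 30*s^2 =-30*s^2 + 7*s + 1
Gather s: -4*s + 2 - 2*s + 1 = 3 - 6*s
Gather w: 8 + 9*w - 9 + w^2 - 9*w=w^2 - 1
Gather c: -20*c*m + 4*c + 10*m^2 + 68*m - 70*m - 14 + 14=c*(4 - 20*m) + 10*m^2 - 2*m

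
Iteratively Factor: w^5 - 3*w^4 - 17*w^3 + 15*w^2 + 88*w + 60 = (w - 5)*(w^4 + 2*w^3 - 7*w^2 - 20*w - 12) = (w - 5)*(w - 3)*(w^3 + 5*w^2 + 8*w + 4) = (w - 5)*(w - 3)*(w + 2)*(w^2 + 3*w + 2) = (w - 5)*(w - 3)*(w + 2)^2*(w + 1)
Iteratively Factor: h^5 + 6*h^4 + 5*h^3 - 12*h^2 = (h - 1)*(h^4 + 7*h^3 + 12*h^2) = h*(h - 1)*(h^3 + 7*h^2 + 12*h) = h*(h - 1)*(h + 4)*(h^2 + 3*h) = h*(h - 1)*(h + 3)*(h + 4)*(h)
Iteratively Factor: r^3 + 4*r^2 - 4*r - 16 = (r - 2)*(r^2 + 6*r + 8) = (r - 2)*(r + 4)*(r + 2)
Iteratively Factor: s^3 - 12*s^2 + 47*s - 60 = (s - 3)*(s^2 - 9*s + 20) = (s - 5)*(s - 3)*(s - 4)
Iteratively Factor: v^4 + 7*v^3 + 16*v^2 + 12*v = (v)*(v^3 + 7*v^2 + 16*v + 12) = v*(v + 3)*(v^2 + 4*v + 4) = v*(v + 2)*(v + 3)*(v + 2)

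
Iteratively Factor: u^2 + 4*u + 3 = (u + 3)*(u + 1)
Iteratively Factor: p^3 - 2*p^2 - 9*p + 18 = (p - 2)*(p^2 - 9) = (p - 2)*(p + 3)*(p - 3)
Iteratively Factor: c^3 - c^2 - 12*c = (c)*(c^2 - c - 12) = c*(c - 4)*(c + 3)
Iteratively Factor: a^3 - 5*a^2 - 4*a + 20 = (a - 5)*(a^2 - 4) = (a - 5)*(a - 2)*(a + 2)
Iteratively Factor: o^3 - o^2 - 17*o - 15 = (o + 3)*(o^2 - 4*o - 5) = (o + 1)*(o + 3)*(o - 5)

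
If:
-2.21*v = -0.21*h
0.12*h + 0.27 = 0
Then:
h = -2.25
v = -0.21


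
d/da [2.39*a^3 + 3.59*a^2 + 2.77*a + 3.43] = 7.17*a^2 + 7.18*a + 2.77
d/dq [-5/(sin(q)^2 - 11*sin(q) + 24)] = 5*(2*sin(q) - 11)*cos(q)/(sin(q)^2 - 11*sin(q) + 24)^2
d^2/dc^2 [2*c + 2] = 0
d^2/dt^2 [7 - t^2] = -2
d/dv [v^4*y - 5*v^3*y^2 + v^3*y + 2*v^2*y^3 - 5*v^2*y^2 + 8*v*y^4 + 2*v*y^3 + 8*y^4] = y*(4*v^3 - 15*v^2*y + 3*v^2 + 4*v*y^2 - 10*v*y + 8*y^3 + 2*y^2)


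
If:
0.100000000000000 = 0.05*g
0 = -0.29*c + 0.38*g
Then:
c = 2.62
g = 2.00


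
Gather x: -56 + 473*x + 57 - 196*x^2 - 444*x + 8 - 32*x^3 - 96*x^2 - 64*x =-32*x^3 - 292*x^2 - 35*x + 9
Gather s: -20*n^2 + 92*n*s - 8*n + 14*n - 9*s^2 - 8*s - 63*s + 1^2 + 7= -20*n^2 + 6*n - 9*s^2 + s*(92*n - 71) + 8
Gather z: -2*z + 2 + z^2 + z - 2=z^2 - z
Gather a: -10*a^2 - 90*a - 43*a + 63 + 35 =-10*a^2 - 133*a + 98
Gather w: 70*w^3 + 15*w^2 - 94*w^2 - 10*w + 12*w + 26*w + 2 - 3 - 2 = 70*w^3 - 79*w^2 + 28*w - 3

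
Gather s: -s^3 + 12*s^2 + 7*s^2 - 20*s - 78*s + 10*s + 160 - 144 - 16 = -s^3 + 19*s^2 - 88*s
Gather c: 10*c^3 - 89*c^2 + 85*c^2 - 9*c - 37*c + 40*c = 10*c^3 - 4*c^2 - 6*c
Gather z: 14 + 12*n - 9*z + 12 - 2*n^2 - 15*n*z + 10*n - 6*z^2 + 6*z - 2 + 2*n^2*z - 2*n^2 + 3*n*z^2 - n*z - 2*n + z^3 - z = -4*n^2 + 20*n + z^3 + z^2*(3*n - 6) + z*(2*n^2 - 16*n - 4) + 24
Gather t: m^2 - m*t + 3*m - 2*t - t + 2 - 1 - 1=m^2 + 3*m + t*(-m - 3)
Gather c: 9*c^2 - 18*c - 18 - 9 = 9*c^2 - 18*c - 27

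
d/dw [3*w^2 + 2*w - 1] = 6*w + 2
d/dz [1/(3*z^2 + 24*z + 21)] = 2*(-z - 4)/(3*(z^2 + 8*z + 7)^2)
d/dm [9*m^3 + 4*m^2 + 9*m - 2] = 27*m^2 + 8*m + 9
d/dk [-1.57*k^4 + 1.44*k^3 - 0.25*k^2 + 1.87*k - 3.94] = -6.28*k^3 + 4.32*k^2 - 0.5*k + 1.87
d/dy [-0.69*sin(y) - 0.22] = -0.69*cos(y)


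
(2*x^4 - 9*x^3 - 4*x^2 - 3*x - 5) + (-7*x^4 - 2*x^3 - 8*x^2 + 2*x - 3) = -5*x^4 - 11*x^3 - 12*x^2 - x - 8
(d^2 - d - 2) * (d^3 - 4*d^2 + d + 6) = d^5 - 5*d^4 + 3*d^3 + 13*d^2 - 8*d - 12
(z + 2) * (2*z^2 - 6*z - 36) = 2*z^3 - 2*z^2 - 48*z - 72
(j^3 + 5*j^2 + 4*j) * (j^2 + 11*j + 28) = j^5 + 16*j^4 + 87*j^3 + 184*j^2 + 112*j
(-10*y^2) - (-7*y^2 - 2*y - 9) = -3*y^2 + 2*y + 9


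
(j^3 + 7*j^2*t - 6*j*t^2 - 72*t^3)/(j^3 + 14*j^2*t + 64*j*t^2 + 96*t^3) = (j - 3*t)/(j + 4*t)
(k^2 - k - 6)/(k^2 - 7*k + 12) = (k + 2)/(k - 4)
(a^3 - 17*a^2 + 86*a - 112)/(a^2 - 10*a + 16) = a - 7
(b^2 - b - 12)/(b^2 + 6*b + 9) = (b - 4)/(b + 3)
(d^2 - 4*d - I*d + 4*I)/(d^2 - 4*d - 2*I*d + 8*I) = (d - I)/(d - 2*I)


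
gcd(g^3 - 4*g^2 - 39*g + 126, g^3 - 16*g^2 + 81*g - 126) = g^2 - 10*g + 21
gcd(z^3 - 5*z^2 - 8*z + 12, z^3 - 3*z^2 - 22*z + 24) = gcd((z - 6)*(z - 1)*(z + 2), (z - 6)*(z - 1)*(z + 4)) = z^2 - 7*z + 6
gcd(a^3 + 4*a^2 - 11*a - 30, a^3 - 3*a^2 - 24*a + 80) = a + 5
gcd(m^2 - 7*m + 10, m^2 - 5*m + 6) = m - 2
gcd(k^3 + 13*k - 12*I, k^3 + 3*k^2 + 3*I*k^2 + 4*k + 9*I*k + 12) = k^2 + 3*I*k + 4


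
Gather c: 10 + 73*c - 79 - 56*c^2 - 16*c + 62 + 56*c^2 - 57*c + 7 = 0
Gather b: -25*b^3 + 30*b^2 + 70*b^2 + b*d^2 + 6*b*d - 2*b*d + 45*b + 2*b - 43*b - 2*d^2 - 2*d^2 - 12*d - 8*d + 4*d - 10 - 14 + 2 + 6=-25*b^3 + 100*b^2 + b*(d^2 + 4*d + 4) - 4*d^2 - 16*d - 16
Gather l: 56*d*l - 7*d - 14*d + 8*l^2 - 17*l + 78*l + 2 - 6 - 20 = -21*d + 8*l^2 + l*(56*d + 61) - 24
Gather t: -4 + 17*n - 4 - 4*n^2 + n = -4*n^2 + 18*n - 8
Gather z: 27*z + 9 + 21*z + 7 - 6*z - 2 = 42*z + 14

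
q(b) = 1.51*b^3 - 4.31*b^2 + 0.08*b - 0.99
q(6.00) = 170.49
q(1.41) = -5.21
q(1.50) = -5.47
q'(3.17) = 18.28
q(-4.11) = -178.96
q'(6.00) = 111.44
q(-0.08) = -1.02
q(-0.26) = -1.33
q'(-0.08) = 0.80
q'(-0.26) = 2.63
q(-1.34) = -12.47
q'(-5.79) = 201.85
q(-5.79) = -439.04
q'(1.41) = -3.07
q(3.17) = 4.05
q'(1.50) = -2.66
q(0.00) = -0.99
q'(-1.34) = 19.76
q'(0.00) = 0.08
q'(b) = 4.53*b^2 - 8.62*b + 0.08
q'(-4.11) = 112.03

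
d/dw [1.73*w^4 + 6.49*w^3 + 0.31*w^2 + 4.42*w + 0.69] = 6.92*w^3 + 19.47*w^2 + 0.62*w + 4.42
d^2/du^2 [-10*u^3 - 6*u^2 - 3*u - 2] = -60*u - 12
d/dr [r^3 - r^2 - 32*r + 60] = 3*r^2 - 2*r - 32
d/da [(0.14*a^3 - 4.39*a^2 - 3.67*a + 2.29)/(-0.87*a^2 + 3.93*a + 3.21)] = (-0.1218*a^4 + 1.1004*a^3 - 19.0974*a^2 - 24.1992*a - 20.7804)/(0.7569*a^4 - 6.8382*a^3 + 9.8595*a^2 + 25.2306*a + 10.3041)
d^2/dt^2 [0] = 0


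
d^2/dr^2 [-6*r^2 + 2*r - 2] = -12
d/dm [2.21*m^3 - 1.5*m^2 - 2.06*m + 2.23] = 6.63*m^2 - 3.0*m - 2.06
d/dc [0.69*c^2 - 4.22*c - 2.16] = 1.38*c - 4.22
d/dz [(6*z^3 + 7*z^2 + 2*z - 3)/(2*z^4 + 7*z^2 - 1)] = 2*(-6*z^6 - 14*z^5 + 15*z^4 + 12*z^3 - 16*z^2 + 14*z - 1)/(4*z^8 + 28*z^6 + 45*z^4 - 14*z^2 + 1)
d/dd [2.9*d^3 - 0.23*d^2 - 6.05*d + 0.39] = 8.7*d^2 - 0.46*d - 6.05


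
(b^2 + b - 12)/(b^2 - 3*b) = (b + 4)/b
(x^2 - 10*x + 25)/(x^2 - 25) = (x - 5)/(x + 5)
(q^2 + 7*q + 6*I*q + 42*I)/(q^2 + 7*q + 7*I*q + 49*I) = (q + 6*I)/(q + 7*I)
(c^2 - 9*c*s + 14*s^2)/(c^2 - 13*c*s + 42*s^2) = (-c + 2*s)/(-c + 6*s)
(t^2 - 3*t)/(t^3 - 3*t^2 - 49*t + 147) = t/(t^2 - 49)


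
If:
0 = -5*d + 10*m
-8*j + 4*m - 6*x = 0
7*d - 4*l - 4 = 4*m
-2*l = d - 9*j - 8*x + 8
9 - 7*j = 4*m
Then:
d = -114/5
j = 39/5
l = -59/2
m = -57/5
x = -18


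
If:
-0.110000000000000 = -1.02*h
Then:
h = 0.11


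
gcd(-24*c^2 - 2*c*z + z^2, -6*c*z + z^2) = -6*c + z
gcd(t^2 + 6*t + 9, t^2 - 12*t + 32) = 1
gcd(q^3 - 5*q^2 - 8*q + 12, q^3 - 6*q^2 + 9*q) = 1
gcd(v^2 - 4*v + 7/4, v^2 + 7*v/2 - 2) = v - 1/2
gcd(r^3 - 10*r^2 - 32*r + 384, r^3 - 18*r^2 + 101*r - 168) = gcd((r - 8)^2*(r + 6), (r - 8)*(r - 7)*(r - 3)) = r - 8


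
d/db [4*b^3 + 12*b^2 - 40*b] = 12*b^2 + 24*b - 40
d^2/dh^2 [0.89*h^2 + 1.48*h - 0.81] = 1.78000000000000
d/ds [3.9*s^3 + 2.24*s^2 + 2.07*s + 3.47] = 11.7*s^2 + 4.48*s + 2.07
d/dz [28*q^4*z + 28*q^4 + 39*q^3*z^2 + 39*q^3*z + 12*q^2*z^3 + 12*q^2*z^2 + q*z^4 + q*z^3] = q*(28*q^3 + 78*q^2*z + 39*q^2 + 36*q*z^2 + 24*q*z + 4*z^3 + 3*z^2)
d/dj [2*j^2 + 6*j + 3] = 4*j + 6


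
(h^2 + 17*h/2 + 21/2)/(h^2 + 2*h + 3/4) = 2*(h + 7)/(2*h + 1)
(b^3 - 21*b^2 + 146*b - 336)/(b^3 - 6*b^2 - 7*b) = (b^2 - 14*b + 48)/(b*(b + 1))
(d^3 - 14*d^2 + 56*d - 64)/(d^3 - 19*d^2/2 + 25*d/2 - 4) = 2*(d^2 - 6*d + 8)/(2*d^2 - 3*d + 1)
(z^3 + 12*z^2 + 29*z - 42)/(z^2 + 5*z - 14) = (z^2 + 5*z - 6)/(z - 2)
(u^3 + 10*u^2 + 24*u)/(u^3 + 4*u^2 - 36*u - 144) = u/(u - 6)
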